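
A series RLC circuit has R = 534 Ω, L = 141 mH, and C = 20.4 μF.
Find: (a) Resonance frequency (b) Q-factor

Step 1 — Resonance condition Im(Z)=0 gives ω₀ = 1/√(LC).
Step 2 — ω₀ = 1/√(0.141·2.04e-05) = 589.6 rad/s.
Step 3 — f₀ = ω₀/(2π) = 93.84 Hz.
Step 4 — Series Q: Q = ω₀L/R = 589.6·0.141/534 = 0.1557.

(a) f₀ = 93.84 Hz  (b) Q = 0.1557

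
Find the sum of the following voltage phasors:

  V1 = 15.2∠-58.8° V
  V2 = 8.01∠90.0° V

Step 1 — Convert each phasor to rectangular form:
  V1 = 15.2·(cos(-58.8°) + j·sin(-58.8°)) = 7.874 - j13 V
  V2 = 8.01·(cos(90.0°) + j·sin(90.0°)) = 0 + j8.01 V
Step 2 — Sum components: V_total = 7.874 - j4.992 V.
Step 3 — Convert to polar: |V_total| = 9.323 V, ∠V_total = -32.4°.

V_total = 9.323∠-32.4° V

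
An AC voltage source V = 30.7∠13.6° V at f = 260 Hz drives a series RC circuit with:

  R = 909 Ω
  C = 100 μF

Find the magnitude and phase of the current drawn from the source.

Step 1 — Angular frequency: ω = 2π·f = 2π·260 = 1634 rad/s.
Step 2 — Component impedances:
  R: Z = R = 909 Ω
  C: Z = 1/(jωC) = -j/(ω·C) = 0 - j6.121 Ω
Step 3 — Series combination: Z_total = R + C = 909 - j6.121 Ω = 909∠-0.4° Ω.
Step 4 — Source phasor: V = 30.7∠13.6° V = 29.84 + j7.219 V.
Step 5 — Ohm's law: I = V / Z_total = (29.84 + j7.219) / (909 - j6.121) = 0.03277 + j0.008162 A.
Step 6 — Convert to polar: |I| = 0.03377 A, ∠I = 14.0°.

I = 0.03377∠14.0° A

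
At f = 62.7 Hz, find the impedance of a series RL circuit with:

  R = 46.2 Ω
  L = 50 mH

Step 1 — Angular frequency: ω = 2π·f = 2π·62.7 = 394 rad/s.
Step 2 — Component impedances:
  R: Z = R = 46.2 Ω
  L: Z = jωL = j·394·0.05 = 0 + j19.7 Ω
Step 3 — Series combination: Z_total = R + L = 46.2 + j19.7 Ω = 50.22∠23.1° Ω.

Z = 46.2 + j19.7 Ω = 50.22∠23.1° Ω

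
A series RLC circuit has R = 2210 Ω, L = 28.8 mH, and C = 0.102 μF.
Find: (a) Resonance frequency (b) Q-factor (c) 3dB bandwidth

Step 1 — Resonance condition Im(Z)=0 gives ω₀ = 1/√(LC).
Step 2 — ω₀ = 1/√(0.0288·1.02e-07) = 1.845e+04 rad/s.
Step 3 — f₀ = ω₀/(2π) = 2936 Hz.
Step 4 — Series Q: Q = ω₀L/R = 1.845e+04·0.0288/2210 = 0.2404.
Step 5 — 3dB bandwidth: Δω = ω₀/Q = 7.674e+04 rad/s; BW = Δω/(2π) = 1.221e+04 Hz.

(a) f₀ = 2936 Hz  (b) Q = 0.2404  (c) BW = 1.221e+04 Hz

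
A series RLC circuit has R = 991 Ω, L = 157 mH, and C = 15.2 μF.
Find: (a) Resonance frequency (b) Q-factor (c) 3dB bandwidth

Step 1 — Resonance: ω₀ = 1/√(LC) = 1/√(0.157·1.52e-05) = 647.3 rad/s.
Step 2 — f₀ = ω₀/(2π) = 103 Hz.
Step 3 — Series Q: Q = ω₀L/R = 647.3·0.157/991 = 0.1026.
Step 4 — Bandwidth: Δω = ω₀/Q = 6312 rad/s; BW = Δω/(2π) = 1005 Hz.

(a) f₀ = 103 Hz  (b) Q = 0.1026  (c) BW = 1005 Hz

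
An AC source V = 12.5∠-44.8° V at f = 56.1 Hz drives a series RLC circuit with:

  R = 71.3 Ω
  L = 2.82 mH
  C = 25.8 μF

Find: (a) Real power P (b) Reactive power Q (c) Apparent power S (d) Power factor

Step 1 — Angular frequency: ω = 2π·f = 2π·56.1 = 352.5 rad/s.
Step 2 — Component impedances:
  R: Z = R = 71.3 Ω
  L: Z = jωL = j·352.5·0.00282 = 0 + j0.994 Ω
  C: Z = 1/(jωC) = -j/(ω·C) = 0 - j110 Ω
Step 3 — Series combination: Z_total = R + L + C = 71.3 - j109 Ω = 130.2∠-56.8° Ω.
Step 4 — Source phasor: V = 12.5∠-44.8° V = 8.87 - j8.808 V.
Step 5 — Current: I = V / Z = 0.09389 + j0.01996 A = 0.09599∠12.0° A.
Step 6 — Complex power: S = V·I* = 0.657 - j1.004 VA.
Step 7 — Real power: P = Re(S) = 0.657 W.
Step 8 — Reactive power: Q = Im(S) = -1.004 VAR.
Step 9 — Apparent power: |S| = 1.2 VA.
Step 10 — Power factor: PF = P/|S| = 0.5475 (leading).

(a) P = 0.657 W  (b) Q = -1.004 VAR  (c) S = 1.2 VA  (d) PF = 0.5475 (leading)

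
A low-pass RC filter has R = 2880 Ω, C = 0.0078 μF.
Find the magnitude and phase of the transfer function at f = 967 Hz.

Step 1 — Angular frequency: ω = 2π·967 = 6076 rad/s.
Step 2 — Transfer function: H(jω) = 1/(1 + jωRC).
Step 3 — Denominator: 1 + jωRC = 1 + j·6076·2880·7.8e-09 = 1 + j0.1365.
Step 4 — H = 0.9817 - j0.134.
Step 5 — Magnitude: |H| = 0.9908 (-0.1 dB); phase: φ = -7.8°.

|H| = 0.9908 (-0.1 dB), φ = -7.8°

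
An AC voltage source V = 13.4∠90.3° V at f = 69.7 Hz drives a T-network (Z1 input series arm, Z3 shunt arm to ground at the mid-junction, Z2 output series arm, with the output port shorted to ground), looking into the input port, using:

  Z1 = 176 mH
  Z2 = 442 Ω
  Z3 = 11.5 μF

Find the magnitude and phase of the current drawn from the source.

Step 1 — Angular frequency: ω = 2π·f = 2π·69.7 = 437.9 rad/s.
Step 2 — Component impedances:
  Z1: Z = jωL = j·437.9·0.176 = 0 + j77.08 Ω
  Z2: Z = R = 442 Ω
  Z3: Z = 1/(jωC) = -j/(ω·C) = 0 - j198.6 Ω
Step 3 — With the output port shorted to ground, the output series arm Z2 runs from the junction to ground; the shunt arm Z3 also runs from the junction to ground. They appear in parallel: Z3 || Z2 = 74.22 - j165.2 Ω.
Step 4 — Series with input arm Z1: Z_in = Z1 + (Z3 || Z2) = 74.22 - j88.14 Ω = 115.2∠-49.9° Ω.
Step 5 — Source phasor: V = 13.4∠90.3° V = -0.07016 + j13.4 V.
Step 6 — Ohm's law: I = V / Z_total = (-0.07016 + j13.4) / (74.22 - j88.14) = -0.08935 + j0.07444 A.
Step 7 — Convert to polar: |I| = 0.1163 A, ∠I = 140.2°.

I = 0.1163∠140.2° A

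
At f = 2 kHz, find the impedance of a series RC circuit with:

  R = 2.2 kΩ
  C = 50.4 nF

Step 1 — Angular frequency: ω = 2π·f = 2π·2000 = 1.257e+04 rad/s.
Step 2 — Component impedances:
  R: Z = R = 2200 Ω
  C: Z = 1/(jωC) = -j/(ω·C) = 0 - j1579 Ω
Step 3 — Series combination: Z_total = R + C = 2200 - j1579 Ω = 2708∠-35.7° Ω.

Z = 2200 - j1579 Ω = 2708∠-35.7° Ω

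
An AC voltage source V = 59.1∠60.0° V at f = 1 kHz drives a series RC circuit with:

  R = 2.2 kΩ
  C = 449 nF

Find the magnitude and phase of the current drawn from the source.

Step 1 — Angular frequency: ω = 2π·f = 2π·1000 = 6283 rad/s.
Step 2 — Component impedances:
  R: Z = R = 2200 Ω
  C: Z = 1/(jωC) = -j/(ω·C) = 0 - j354.5 Ω
Step 3 — Series combination: Z_total = R + C = 2200 - j354.5 Ω = 2228∠-9.2° Ω.
Step 4 — Source phasor: V = 59.1∠60.0° V = 29.55 + j51.18 V.
Step 5 — Ohm's law: I = V / Z_total = (29.55 + j51.18) / (2200 - j354.5) = 0.009438 + j0.02479 A.
Step 6 — Convert to polar: |I| = 0.02652 A, ∠I = 69.2°.

I = 0.02652∠69.2° A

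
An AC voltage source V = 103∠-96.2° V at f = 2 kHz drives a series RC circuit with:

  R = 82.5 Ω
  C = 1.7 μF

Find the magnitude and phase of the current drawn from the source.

Step 1 — Angular frequency: ω = 2π·f = 2π·2000 = 1.257e+04 rad/s.
Step 2 — Component impedances:
  R: Z = R = 82.5 Ω
  C: Z = 1/(jωC) = -j/(ω·C) = 0 - j46.81 Ω
Step 3 — Series combination: Z_total = R + C = 82.5 - j46.81 Ω = 94.85∠-29.6° Ω.
Step 4 — Source phasor: V = 103∠-96.2° V = -11.12 - j102.4 V.
Step 5 — Ohm's law: I = V / Z_total = (-11.12 - j102.4) / (82.5 - j46.81) = 0.4307 - j0.9968 A.
Step 6 — Convert to polar: |I| = 1.086 A, ∠I = -66.6°.

I = 1.086∠-66.6° A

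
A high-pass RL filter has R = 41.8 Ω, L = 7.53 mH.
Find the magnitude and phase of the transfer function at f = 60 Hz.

Step 1 — Angular frequency: ω = 2π·60 = 377 rad/s.
Step 2 — Transfer function: H(jω) = jωL/(R + jωL).
Step 3 — Numerator jωL = j·2.839; denominator R + jωL = 41.8 + j2.839.
Step 4 — H = 0.004591 + j0.0676.
Step 5 — Magnitude: |H| = 0.06776 (-23.4 dB); phase: φ = 86.1°.

|H| = 0.06776 (-23.4 dB), φ = 86.1°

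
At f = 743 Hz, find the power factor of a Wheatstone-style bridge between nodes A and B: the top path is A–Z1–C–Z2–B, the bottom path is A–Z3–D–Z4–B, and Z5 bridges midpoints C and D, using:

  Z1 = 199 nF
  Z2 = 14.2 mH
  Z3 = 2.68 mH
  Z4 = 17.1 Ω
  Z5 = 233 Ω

Step 1 — Angular frequency: ω = 2π·f = 2π·743 = 4668 rad/s.
Step 2 — Component impedances:
  Z1: Z = 1/(jωC) = -j/(ω·C) = 0 - j1076 Ω
  Z2: Z = jωL = j·4668·0.0142 = 0 + j66.29 Ω
  Z3: Z = jωL = j·4668·0.00268 = 0 + j12.51 Ω
  Z4: Z = R = 17.1 Ω
  Z5: Z = R = 233 Ω
Step 3 — Bridge requires nodal analysis (the Z5 bridge couples midpoints C and D, so the two paths cannot be reduced to a simple series/parallel combination). Setting node B to ground and injecting 1 A at node A, the 3-node admittance system at A, C, D solves to V_A = Z_AB = 16.26 + j12.65 Ω = 20.6∠37.9° Ω.
Step 4 — Power factor: PF = cos(φ) = Re(Z)/|Z| = 16.26/20.6 = 0.7893.
Step 5 — Type: Im(Z) = 12.65 ⇒ lagging (phase φ = 37.9°).

PF = 0.7893 (lagging, φ = 37.9°)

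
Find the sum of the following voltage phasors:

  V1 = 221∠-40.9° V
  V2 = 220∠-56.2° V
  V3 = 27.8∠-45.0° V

Step 1 — Convert each phasor to rectangular form:
  V1 = 221·(cos(-40.9°) + j·sin(-40.9°)) = 167 - j144.7 V
  V2 = 220·(cos(-56.2°) + j·sin(-56.2°)) = 122.4 - j182.8 V
  V3 = 27.8·(cos(-45.0°) + j·sin(-45.0°)) = 19.66 - j19.66 V
Step 2 — Sum components: V_total = 309.1 - j347.2 V.
Step 3 — Convert to polar: |V_total| = 464.8 V, ∠V_total = -48.3°.

V_total = 464.8∠-48.3° V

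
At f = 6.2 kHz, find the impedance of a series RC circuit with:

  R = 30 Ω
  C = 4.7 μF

Step 1 — Angular frequency: ω = 2π·f = 2π·6200 = 3.896e+04 rad/s.
Step 2 — Component impedances:
  R: Z = R = 30 Ω
  C: Z = 1/(jωC) = -j/(ω·C) = 0 - j5.462 Ω
Step 3 — Series combination: Z_total = R + C = 30 - j5.462 Ω = 30.49∠-10.3° Ω.

Z = 30 - j5.462 Ω = 30.49∠-10.3° Ω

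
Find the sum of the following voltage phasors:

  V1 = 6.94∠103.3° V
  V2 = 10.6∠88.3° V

Step 1 — Convert each phasor to rectangular form:
  V1 = 6.94·(cos(103.3°) + j·sin(103.3°)) = -1.597 + j6.754 V
  V2 = 10.6·(cos(88.3°) + j·sin(88.3°)) = 0.3145 + j10.6 V
Step 2 — Sum components: V_total = -1.282 + j17.35 V.
Step 3 — Convert to polar: |V_total| = 17.4 V, ∠V_total = 94.2°.

V_total = 17.4∠94.2° V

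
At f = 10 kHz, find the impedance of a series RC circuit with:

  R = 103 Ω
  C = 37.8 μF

Step 1 — Angular frequency: ω = 2π·f = 2π·1e+04 = 6.283e+04 rad/s.
Step 2 — Component impedances:
  R: Z = R = 103 Ω
  C: Z = 1/(jωC) = -j/(ω·C) = 0 - j0.421 Ω
Step 3 — Series combination: Z_total = R + C = 103 - j0.421 Ω = 103∠-0.2° Ω.

Z = 103 - j0.421 Ω = 103∠-0.2° Ω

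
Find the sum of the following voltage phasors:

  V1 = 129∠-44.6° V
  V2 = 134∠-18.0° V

Step 1 — Convert each phasor to rectangular form:
  V1 = 129·(cos(-44.6°) + j·sin(-44.6°)) = 91.85 - j90.58 V
  V2 = 134·(cos(-18.0°) + j·sin(-18.0°)) = 127.4 - j41.41 V
Step 2 — Sum components: V_total = 219.3 - j132 V.
Step 3 — Convert to polar: |V_total| = 255.9 V, ∠V_total = -31.0°.

V_total = 255.9∠-31.0° V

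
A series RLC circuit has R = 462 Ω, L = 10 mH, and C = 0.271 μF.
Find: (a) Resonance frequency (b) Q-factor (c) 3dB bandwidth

Step 1 — Resonance: ω₀ = 1/√(LC) = 1/√(0.01·2.71e-07) = 1.921e+04 rad/s.
Step 2 — f₀ = ω₀/(2π) = 3057 Hz.
Step 3 — Series Q: Q = ω₀L/R = 1.921e+04·0.01/462 = 0.4158.
Step 4 — Bandwidth: Δω = ω₀/Q = 4.62e+04 rad/s; BW = Δω/(2π) = 7353 Hz.

(a) f₀ = 3057 Hz  (b) Q = 0.4158  (c) BW = 7353 Hz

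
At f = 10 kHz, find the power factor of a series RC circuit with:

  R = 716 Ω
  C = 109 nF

Step 1 — Angular frequency: ω = 2π·f = 2π·1e+04 = 6.283e+04 rad/s.
Step 2 — Component impedances:
  R: Z = R = 716 Ω
  C: Z = 1/(jωC) = -j/(ω·C) = 0 - j146 Ω
Step 3 — Series combination: Z_total = R + C = 716 - j146 Ω = 730.7∠-11.5° Ω.
Step 4 — Power factor: PF = cos(φ) = Re(Z)/|Z| = 716/730.74 = 0.9798.
Step 5 — Type: Im(Z) = -146 ⇒ leading (phase φ = -11.5°).

PF = 0.9798 (leading, φ = -11.5°)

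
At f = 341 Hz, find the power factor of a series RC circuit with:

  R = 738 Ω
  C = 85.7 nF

Step 1 — Angular frequency: ω = 2π·f = 2π·341 = 2143 rad/s.
Step 2 — Component impedances:
  R: Z = R = 738 Ω
  C: Z = 1/(jωC) = -j/(ω·C) = 0 - j5446 Ω
Step 3 — Series combination: Z_total = R + C = 738 - j5446 Ω = 5496∠-82.3° Ω.
Step 4 — Power factor: PF = cos(φ) = Re(Z)/|Z| = 738/5496 = 0.1343.
Step 5 — Type: Im(Z) = -5446 ⇒ leading (phase φ = -82.3°).

PF = 0.1343 (leading, φ = -82.3°)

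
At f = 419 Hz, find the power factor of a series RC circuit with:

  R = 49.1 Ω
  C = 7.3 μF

Step 1 — Angular frequency: ω = 2π·f = 2π·419 = 2633 rad/s.
Step 2 — Component impedances:
  R: Z = R = 49.1 Ω
  C: Z = 1/(jωC) = -j/(ω·C) = 0 - j52.03 Ω
Step 3 — Series combination: Z_total = R + C = 49.1 - j52.03 Ω = 71.54∠-46.7° Ω.
Step 4 — Power factor: PF = cos(φ) = Re(Z)/|Z| = 49.1/71.54 = 0.6863.
Step 5 — Type: Im(Z) = -52.03 ⇒ leading (phase φ = -46.7°).

PF = 0.6863 (leading, φ = -46.7°)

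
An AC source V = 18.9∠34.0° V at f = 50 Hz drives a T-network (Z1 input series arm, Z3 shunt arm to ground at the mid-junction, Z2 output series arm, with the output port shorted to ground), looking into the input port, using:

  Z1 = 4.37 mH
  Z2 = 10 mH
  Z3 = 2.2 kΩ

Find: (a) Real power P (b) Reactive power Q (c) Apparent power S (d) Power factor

Step 1 — Angular frequency: ω = 2π·f = 2π·50 = 314.2 rad/s.
Step 2 — Component impedances:
  Z1: Z = jωL = j·314.2·0.00437 = 0 + j1.373 Ω
  Z2: Z = jωL = j·314.2·0.01 = 0 + j3.142 Ω
  Z3: Z = R = 2200 Ω
Step 3 — With the output port shorted to ground, the output series arm Z2 runs from the junction to ground; the shunt arm Z3 also runs from the junction to ground. They appear in parallel: Z3 || Z2 = 0.004486 + j3.142 Ω.
Step 4 — Series with input arm Z1: Z_in = Z1 + (Z3 || Z2) = 0.004486 + j4.514 Ω = 4.514∠89.9° Ω.
Step 5 — Source phasor: V = 18.9∠34.0° V = 15.67 + j10.57 V.
Step 6 — Current: I = V / Z = 2.345 - j3.468 A = 4.187∠-55.9° A.
Step 7 — Complex power: S = V·I* = 0.07863 + j79.13 VA.
Step 8 — Real power: P = Re(S) = 0.07863 W.
Step 9 — Reactive power: Q = Im(S) = 79.13 VAR.
Step 10 — Apparent power: |S| = 79.13 VA.
Step 11 — Power factor: PF = P/|S| = 0.0009937 (lagging).

(a) P = 0.07863 W  (b) Q = 79.13 VAR  (c) S = 79.13 VA  (d) PF = 0.0009937 (lagging)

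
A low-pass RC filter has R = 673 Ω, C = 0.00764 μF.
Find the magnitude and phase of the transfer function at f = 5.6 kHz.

Step 1 — Angular frequency: ω = 2π·5600 = 3.519e+04 rad/s.
Step 2 — Transfer function: H(jω) = 1/(1 + jωRC).
Step 3 — Denominator: 1 + jωRC = 1 + j·3.519e+04·673·7.64e-09 = 1 + j0.1809.
Step 4 — H = 0.9683 - j0.1752.
Step 5 — Magnitude: |H| = 0.984 (-0.1 dB); phase: φ = -10.3°.

|H| = 0.984 (-0.1 dB), φ = -10.3°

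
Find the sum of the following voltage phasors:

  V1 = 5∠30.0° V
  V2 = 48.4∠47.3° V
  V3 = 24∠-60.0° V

Step 1 — Convert each phasor to rectangular form:
  V1 = 5·(cos(30.0°) + j·sin(30.0°)) = 4.33 + j2.5 V
  V2 = 48.4·(cos(47.3°) + j·sin(47.3°)) = 32.82 + j35.57 V
  V3 = 24·(cos(-60.0°) + j·sin(-60.0°)) = 12 - j20.78 V
Step 2 — Sum components: V_total = 49.15 + j17.29 V.
Step 3 — Convert to polar: |V_total| = 52.1 V, ∠V_total = 19.4°.

V_total = 52.1∠19.4° V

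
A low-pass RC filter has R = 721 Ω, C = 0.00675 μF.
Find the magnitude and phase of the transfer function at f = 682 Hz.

Step 1 — Angular frequency: ω = 2π·682 = 4285 rad/s.
Step 2 — Transfer function: H(jω) = 1/(1 + jωRC).
Step 3 — Denominator: 1 + jωRC = 1 + j·4285·721·6.75e-09 = 1 + j0.02085.
Step 4 — H = 0.9996 - j0.02085.
Step 5 — Magnitude: |H| = 0.9998 (-0.0 dB); phase: φ = -1.2°.

|H| = 0.9998 (-0.0 dB), φ = -1.2°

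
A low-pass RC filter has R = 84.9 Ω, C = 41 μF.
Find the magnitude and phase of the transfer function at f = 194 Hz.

Step 1 — Angular frequency: ω = 2π·194 = 1219 rad/s.
Step 2 — Transfer function: H(jω) = 1/(1 + jωRC).
Step 3 — Denominator: 1 + jωRC = 1 + j·1219·84.9·4.1e-05 = 1 + j4.243.
Step 4 — H = 0.05262 - j0.2233.
Step 5 — Magnitude: |H| = 0.2294 (-12.8 dB); phase: φ = -76.7°.

|H| = 0.2294 (-12.8 dB), φ = -76.7°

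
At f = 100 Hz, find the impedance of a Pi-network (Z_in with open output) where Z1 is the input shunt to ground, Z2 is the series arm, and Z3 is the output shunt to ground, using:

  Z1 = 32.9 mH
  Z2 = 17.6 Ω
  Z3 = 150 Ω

Step 1 — Angular frequency: ω = 2π·f = 2π·100 = 628.3 rad/s.
Step 2 — Component impedances:
  Z1: Z = jωL = j·628.3·0.0329 = 0 + j20.67 Ω
  Z2: Z = R = 17.6 Ω
  Z3: Z = R = 150 Ω
Step 3 — With open output, the series arm Z2 and the output shunt Z3 appear in series to ground: Z2 + Z3 = 167.6 Ω.
Step 4 — Parallel with input shunt Z1: Z_in = Z1 || (Z2 + Z3) = 2.511 + j20.36 Ω = 20.52∠83.0° Ω.

Z = 2.511 + j20.36 Ω = 20.52∠83.0° Ω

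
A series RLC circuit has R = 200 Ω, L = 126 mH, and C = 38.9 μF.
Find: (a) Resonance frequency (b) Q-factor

Step 1 — Resonance condition Im(Z)=0 gives ω₀ = 1/√(LC).
Step 2 — ω₀ = 1/√(0.126·3.89e-05) = 451.7 rad/s.
Step 3 — f₀ = ω₀/(2π) = 71.89 Hz.
Step 4 — Series Q: Q = ω₀L/R = 451.7·0.126/200 = 0.2846.

(a) f₀ = 71.89 Hz  (b) Q = 0.2846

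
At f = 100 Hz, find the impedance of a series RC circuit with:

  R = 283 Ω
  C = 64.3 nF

Step 1 — Angular frequency: ω = 2π·f = 2π·100 = 628.3 rad/s.
Step 2 — Component impedances:
  R: Z = R = 283 Ω
  C: Z = 1/(jωC) = -j/(ω·C) = 0 - j2.475e+04 Ω
Step 3 — Series combination: Z_total = R + C = 283 - j2.475e+04 Ω = 2.475e+04∠-89.3° Ω.

Z = 283 - j2.475e+04 Ω = 2.475e+04∠-89.3° Ω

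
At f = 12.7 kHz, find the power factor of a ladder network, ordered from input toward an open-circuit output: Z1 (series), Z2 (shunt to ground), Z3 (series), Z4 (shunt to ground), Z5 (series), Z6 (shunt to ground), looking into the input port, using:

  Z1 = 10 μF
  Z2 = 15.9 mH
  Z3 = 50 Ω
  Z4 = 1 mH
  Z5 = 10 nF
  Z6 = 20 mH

Step 1 — Angular frequency: ω = 2π·f = 2π·1.27e+04 = 7.98e+04 rad/s.
Step 2 — Component impedances:
  Z1: Z = 1/(jωC) = -j/(ω·C) = 0 - j1.253 Ω
  Z2: Z = jωL = j·7.98e+04·0.0159 = 0 + j1269 Ω
  Z3: Z = R = 50 Ω
  Z4: Z = jωL = j·7.98e+04·0.001 = 0 + j79.8 Ω
  Z5: Z = 1/(jωC) = -j/(ω·C) = 0 - j1253 Ω
  Z6: Z = jωL = j·7.98e+04·0.02 = 0 + j1596 Ω
Step 3 — Ladder network (open output): work backward from the far end, alternating series and parallel combinations. Z_in = 45.2 + j62.03 Ω = 76.75∠53.9° Ω.
Step 4 — Power factor: PF = cos(φ) = Re(Z)/|Z| = 45.2/76.75 = 0.5889.
Step 5 — Type: Im(Z) = 62.03 ⇒ lagging (phase φ = 53.9°).

PF = 0.5889 (lagging, φ = 53.9°)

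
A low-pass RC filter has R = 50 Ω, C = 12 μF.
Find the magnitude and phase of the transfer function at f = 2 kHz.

Step 1 — Angular frequency: ω = 2π·2000 = 1.257e+04 rad/s.
Step 2 — Transfer function: H(jω) = 1/(1 + jωRC).
Step 3 — Denominator: 1 + jωRC = 1 + j·1.257e+04·50·1.2e-05 = 1 + j7.54.
Step 4 — H = 0.01729 - j0.1303.
Step 5 — Magnitude: |H| = 0.1315 (-17.6 dB); phase: φ = -82.4°.

|H| = 0.1315 (-17.6 dB), φ = -82.4°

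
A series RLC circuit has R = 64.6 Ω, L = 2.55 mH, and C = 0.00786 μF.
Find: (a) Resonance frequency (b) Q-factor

Step 1 — Resonance condition Im(Z)=0 gives ω₀ = 1/√(LC).
Step 2 — ω₀ = 1/√(0.00255·7.86e-09) = 2.234e+05 rad/s.
Step 3 — f₀ = ω₀/(2π) = 3.555e+04 Hz.
Step 4 — Series Q: Q = ω₀L/R = 2.234e+05·0.00255/64.6 = 8.817.

(a) f₀ = 3.555e+04 Hz  (b) Q = 8.817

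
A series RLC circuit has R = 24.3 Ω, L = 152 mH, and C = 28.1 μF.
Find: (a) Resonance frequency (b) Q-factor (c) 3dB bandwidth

Step 1 — Resonance condition Im(Z)=0 gives ω₀ = 1/√(LC).
Step 2 — ω₀ = 1/√(0.152·2.81e-05) = 483.9 rad/s.
Step 3 — f₀ = ω₀/(2π) = 77.01 Hz.
Step 4 — Series Q: Q = ω₀L/R = 483.9·0.152/24.3 = 3.027.
Step 5 — 3dB bandwidth: Δω = ω₀/Q = 159.9 rad/s; BW = Δω/(2π) = 25.44 Hz.

(a) f₀ = 77.01 Hz  (b) Q = 3.027  (c) BW = 25.44 Hz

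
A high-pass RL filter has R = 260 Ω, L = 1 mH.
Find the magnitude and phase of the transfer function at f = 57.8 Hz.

Step 1 — Angular frequency: ω = 2π·57.8 = 363.2 rad/s.
Step 2 — Transfer function: H(jω) = jωL/(R + jωL).
Step 3 — Numerator jωL = j·0.3632; denominator R + jωL = 260 + j0.3632.
Step 4 — H = 1.951e-06 + j0.001397.
Step 5 — Magnitude: |H| = 0.001397 (-57.1 dB); phase: φ = 89.9°.

|H| = 0.001397 (-57.1 dB), φ = 89.9°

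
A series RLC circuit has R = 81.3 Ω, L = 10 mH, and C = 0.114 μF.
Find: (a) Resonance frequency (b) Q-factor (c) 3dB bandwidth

Step 1 — Resonance: ω₀ = 1/√(LC) = 1/√(0.01·1.14e-07) = 2.962e+04 rad/s.
Step 2 — f₀ = ω₀/(2π) = 4714 Hz.
Step 3 — Series Q: Q = ω₀L/R = 2.962e+04·0.01/81.3 = 3.643.
Step 4 — Bandwidth: Δω = ω₀/Q = 8130 rad/s; BW = Δω/(2π) = 1294 Hz.

(a) f₀ = 4714 Hz  (b) Q = 3.643  (c) BW = 1294 Hz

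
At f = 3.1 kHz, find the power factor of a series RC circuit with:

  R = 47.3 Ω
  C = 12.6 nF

Step 1 — Angular frequency: ω = 2π·f = 2π·3100 = 1.948e+04 rad/s.
Step 2 — Component impedances:
  R: Z = R = 47.3 Ω
  C: Z = 1/(jωC) = -j/(ω·C) = 0 - j4075 Ω
Step 3 — Series combination: Z_total = R + C = 47.3 - j4075 Ω = 4075∠-89.3° Ω.
Step 4 — Power factor: PF = cos(φ) = Re(Z)/|Z| = 47.3/4075 = 0.01161.
Step 5 — Type: Im(Z) = -4075 ⇒ leading (phase φ = -89.3°).

PF = 0.01161 (leading, φ = -89.3°)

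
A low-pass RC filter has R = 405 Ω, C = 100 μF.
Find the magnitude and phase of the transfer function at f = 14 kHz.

Step 1 — Angular frequency: ω = 2π·1.4e+04 = 8.796e+04 rad/s.
Step 2 — Transfer function: H(jω) = 1/(1 + jωRC).
Step 3 — Denominator: 1 + jωRC = 1 + j·8.796e+04·405·0.0001 = 1 + j3563.
Step 4 — H = 7.879e-08 - j0.0002807.
Step 5 — Magnitude: |H| = 0.0002807 (-71.0 dB); phase: φ = -90.0°.

|H| = 0.0002807 (-71.0 dB), φ = -90.0°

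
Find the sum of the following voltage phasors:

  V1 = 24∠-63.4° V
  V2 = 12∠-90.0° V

Step 1 — Convert each phasor to rectangular form:
  V1 = 24·(cos(-63.4°) + j·sin(-63.4°)) = 10.75 - j21.46 V
  V2 = 12·(cos(-90.0°) + j·sin(-90.0°)) = 0 - j12 V
Step 2 — Sum components: V_total = 10.75 - j33.46 V.
Step 3 — Convert to polar: |V_total| = 35.14 V, ∠V_total = -72.2°.

V_total = 35.14∠-72.2° V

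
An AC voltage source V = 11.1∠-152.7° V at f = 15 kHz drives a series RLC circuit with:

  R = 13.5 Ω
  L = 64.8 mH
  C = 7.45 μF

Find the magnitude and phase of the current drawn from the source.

Step 1 — Angular frequency: ω = 2π·f = 2π·1.5e+04 = 9.425e+04 rad/s.
Step 2 — Component impedances:
  R: Z = R = 13.5 Ω
  L: Z = jωL = j·9.425e+04·0.0648 = 0 + j6107 Ω
  C: Z = 1/(jωC) = -j/(ω·C) = 0 - j1.424 Ω
Step 3 — Series combination: Z_total = R + L + C = 13.5 + j6106 Ω = 6106∠89.9° Ω.
Step 4 — Source phasor: V = 11.1∠-152.7° V = -9.864 - j5.091 V.
Step 5 — Ohm's law: I = V / Z_total = (-9.864 - j5.091) / (13.5 + j6106) = -0.0008374 + j0.001614 A.
Step 6 — Convert to polar: |I| = 0.001818 A, ∠I = 117.4°.

I = 0.001818∠117.4° A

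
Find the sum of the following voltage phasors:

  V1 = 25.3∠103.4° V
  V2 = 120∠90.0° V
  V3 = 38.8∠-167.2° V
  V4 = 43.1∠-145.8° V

Step 1 — Convert each phasor to rectangular form:
  V1 = 25.3·(cos(103.4°) + j·sin(103.4°)) = -5.863 + j24.61 V
  V2 = 120·(cos(90.0°) + j·sin(90.0°)) = 0 + j120 V
  V3 = 38.8·(cos(-167.2°) + j·sin(-167.2°)) = -37.84 - j8.596 V
  V4 = 43.1·(cos(-145.8°) + j·sin(-145.8°)) = -35.65 - j24.23 V
Step 2 — Sum components: V_total = -79.35 + j111.8 V.
Step 3 — Convert to polar: |V_total| = 137.1 V, ∠V_total = 125.4°.

V_total = 137.1∠125.4° V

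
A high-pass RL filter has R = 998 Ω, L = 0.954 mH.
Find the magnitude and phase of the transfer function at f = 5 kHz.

Step 1 — Angular frequency: ω = 2π·5000 = 3.142e+04 rad/s.
Step 2 — Transfer function: H(jω) = jωL/(R + jωL).
Step 3 — Numerator jωL = j·29.97; denominator R + jωL = 998 + j29.97.
Step 4 — H = 0.000901 + j0.03.
Step 5 — Magnitude: |H| = 0.03002 (-30.5 dB); phase: φ = 88.3°.

|H| = 0.03002 (-30.5 dB), φ = 88.3°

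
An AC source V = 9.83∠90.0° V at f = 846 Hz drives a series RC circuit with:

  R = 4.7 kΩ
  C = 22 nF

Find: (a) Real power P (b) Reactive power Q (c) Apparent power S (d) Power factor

Step 1 — Angular frequency: ω = 2π·f = 2π·846 = 5316 rad/s.
Step 2 — Component impedances:
  R: Z = R = 4700 Ω
  C: Z = 1/(jωC) = -j/(ω·C) = 0 - j8551 Ω
Step 3 — Series combination: Z_total = R + C = 4700 - j8551 Ω = 9758∠-61.2° Ω.
Step 4 — Source phasor: V = 9.83∠90.0° V = 0 + j9.83 V.
Step 5 — Current: I = V / Z = -0.0008828 + j0.0004852 A = 0.001007∠151.2° A.
Step 6 — Complex power: S = V·I* = 0.00477 - j0.008678 VA.
Step 7 — Real power: P = Re(S) = 0.00477 W.
Step 8 — Reactive power: Q = Im(S) = -0.008678 VAR.
Step 9 — Apparent power: |S| = 0.009903 VA.
Step 10 — Power factor: PF = P/|S| = 0.4817 (leading).

(a) P = 0.00477 W  (b) Q = -0.008678 VAR  (c) S = 0.009903 VA  (d) PF = 0.4817 (leading)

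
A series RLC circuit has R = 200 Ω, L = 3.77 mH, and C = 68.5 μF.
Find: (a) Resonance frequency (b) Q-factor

Step 1 — Resonance condition Im(Z)=0 gives ω₀ = 1/√(LC).
Step 2 — ω₀ = 1/√(0.00377·6.85e-05) = 1968 rad/s.
Step 3 — f₀ = ω₀/(2π) = 313.2 Hz.
Step 4 — Series Q: Q = ω₀L/R = 1968·0.00377/200 = 0.03709.

(a) f₀ = 313.2 Hz  (b) Q = 0.03709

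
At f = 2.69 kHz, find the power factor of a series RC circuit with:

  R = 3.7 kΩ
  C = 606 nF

Step 1 — Angular frequency: ω = 2π·f = 2π·2690 = 1.69e+04 rad/s.
Step 2 — Component impedances:
  R: Z = R = 3700 Ω
  C: Z = 1/(jωC) = -j/(ω·C) = 0 - j97.63 Ω
Step 3 — Series combination: Z_total = R + C = 3700 - j97.63 Ω = 3701∠-1.5° Ω.
Step 4 — Power factor: PF = cos(φ) = Re(Z)/|Z| = 3700/3701 = 0.9997.
Step 5 — Type: Im(Z) = -97.63 ⇒ leading (phase φ = -1.5°).

PF = 0.9997 (leading, φ = -1.5°)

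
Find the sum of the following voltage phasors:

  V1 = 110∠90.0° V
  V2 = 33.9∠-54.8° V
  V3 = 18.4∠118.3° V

Step 1 — Convert each phasor to rectangular form:
  V1 = 110·(cos(90.0°) + j·sin(90.0°)) = 0 + j110 V
  V2 = 33.9·(cos(-54.8°) + j·sin(-54.8°)) = 19.54 - j27.7 V
  V3 = 18.4·(cos(118.3°) + j·sin(118.3°)) = -8.723 + j16.2 V
Step 2 — Sum components: V_total = 10.82 + j98.5 V.
Step 3 — Convert to polar: |V_total| = 99.09 V, ∠V_total = 83.7°.

V_total = 99.09∠83.7° V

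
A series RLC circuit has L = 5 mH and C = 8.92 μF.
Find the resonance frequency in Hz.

Step 1 — Resonance condition Im(Z)=0 gives ω₀ = 1/√(LC).
Step 2 — ω₀ = 1/√(0.005·8.92e-06) = 4735 rad/s.
Step 3 — f₀ = ω₀/(2π) = 753.6 Hz.

f₀ = 753.6 Hz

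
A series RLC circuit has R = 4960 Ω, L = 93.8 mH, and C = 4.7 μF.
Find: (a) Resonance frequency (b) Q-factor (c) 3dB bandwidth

Step 1 — Resonance: ω₀ = 1/√(LC) = 1/√(0.0938·4.7e-06) = 1506 rad/s.
Step 2 — f₀ = ω₀/(2π) = 239.7 Hz.
Step 3 — Series Q: Q = ω₀L/R = 1506·0.0938/4960 = 0.02848.
Step 4 — Bandwidth: Δω = ω₀/Q = 5.288e+04 rad/s; BW = Δω/(2π) = 8416 Hz.

(a) f₀ = 239.7 Hz  (b) Q = 0.02848  (c) BW = 8416 Hz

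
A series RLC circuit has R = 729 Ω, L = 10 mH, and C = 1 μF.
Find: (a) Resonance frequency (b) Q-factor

Step 1 — Resonance condition Im(Z)=0 gives ω₀ = 1/√(LC).
Step 2 — ω₀ = 1/√(0.01·1e-06) = 1e+04 rad/s.
Step 3 — f₀ = ω₀/(2π) = 1592 Hz.
Step 4 — Series Q: Q = ω₀L/R = 1e+04·0.01/729 = 0.1372.

(a) f₀ = 1592 Hz  (b) Q = 0.1372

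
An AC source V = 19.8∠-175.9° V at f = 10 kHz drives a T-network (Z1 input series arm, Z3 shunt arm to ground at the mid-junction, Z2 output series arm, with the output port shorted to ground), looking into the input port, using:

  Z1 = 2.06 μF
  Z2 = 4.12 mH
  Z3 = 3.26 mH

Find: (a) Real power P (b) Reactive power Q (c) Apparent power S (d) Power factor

Step 1 — Angular frequency: ω = 2π·f = 2π·1e+04 = 6.283e+04 rad/s.
Step 2 — Component impedances:
  Z1: Z = 1/(jωC) = -j/(ω·C) = 0 - j7.726 Ω
  Z2: Z = jωL = j·6.283e+04·0.00412 = 0 + j258.9 Ω
  Z3: Z = jωL = j·6.283e+04·0.00326 = 0 + j204.8 Ω
Step 3 — With the output port shorted to ground, the output series arm Z2 runs from the junction to ground; the shunt arm Z3 also runs from the junction to ground. They appear in parallel: Z3 || Z2 = 0 + j114.4 Ω.
Step 4 — Series with input arm Z1: Z_in = Z1 + (Z3 || Z2) = 0 + j106.6 Ω = 106.6∠90.0° Ω.
Step 5 — Source phasor: V = 19.8∠-175.9° V = -19.75 - j1.416 V.
Step 6 — Current: I = V / Z = -0.01328 + j0.1852 A = 0.1857∠94.1° A.
Step 7 — Complex power: S = V·I* = 0 + j3.677 VA.
Step 8 — Real power: P = Re(S) = 0 W.
Step 9 — Reactive power: Q = Im(S) = 3.677 VAR.
Step 10 — Apparent power: |S| = 3.677 VA.
Step 11 — Power factor: PF = P/|S| = 0 (lagging).

(a) P = 0 W  (b) Q = 3.677 VAR  (c) S = 3.677 VA  (d) PF = 0 (lagging)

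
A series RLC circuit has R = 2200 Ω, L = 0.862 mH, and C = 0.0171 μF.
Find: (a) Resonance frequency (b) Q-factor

Step 1 — Resonance condition Im(Z)=0 gives ω₀ = 1/√(LC).
Step 2 — ω₀ = 1/√(0.000862·1.71e-08) = 2.605e+05 rad/s.
Step 3 — f₀ = ω₀/(2π) = 4.145e+04 Hz.
Step 4 — Series Q: Q = ω₀L/R = 2.605e+05·0.000862/2200 = 0.1021.

(a) f₀ = 4.145e+04 Hz  (b) Q = 0.1021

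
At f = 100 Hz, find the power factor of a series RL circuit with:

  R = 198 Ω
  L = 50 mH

Step 1 — Angular frequency: ω = 2π·f = 2π·100 = 628.3 rad/s.
Step 2 — Component impedances:
  R: Z = R = 198 Ω
  L: Z = jωL = j·628.3·0.05 = 0 + j31.42 Ω
Step 3 — Series combination: Z_total = R + L = 198 + j31.42 Ω = 200.5∠9.0° Ω.
Step 4 — Power factor: PF = cos(φ) = Re(Z)/|Z| = 198/200.48 = 0.9876.
Step 5 — Type: Im(Z) = 31.42 ⇒ lagging (phase φ = 9.0°).

PF = 0.9876 (lagging, φ = 9.0°)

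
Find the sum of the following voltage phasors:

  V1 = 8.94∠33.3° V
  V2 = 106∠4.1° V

Step 1 — Convert each phasor to rectangular form:
  V1 = 8.94·(cos(33.3°) + j·sin(33.3°)) = 7.472 + j4.908 V
  V2 = 106·(cos(4.1°) + j·sin(4.1°)) = 105.7 + j7.579 V
Step 2 — Sum components: V_total = 113.2 + j12.49 V.
Step 3 — Convert to polar: |V_total| = 113.9 V, ∠V_total = 6.3°.

V_total = 113.9∠6.3° V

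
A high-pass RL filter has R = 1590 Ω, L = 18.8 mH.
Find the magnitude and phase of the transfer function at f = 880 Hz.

Step 1 — Angular frequency: ω = 2π·880 = 5529 rad/s.
Step 2 — Transfer function: H(jω) = jωL/(R + jωL).
Step 3 — Numerator jωL = j·103.9; denominator R + jωL = 1590 + j103.9.
Step 4 — H = 0.004256 + j0.0651.
Step 5 — Magnitude: |H| = 0.06524 (-23.7 dB); phase: φ = 86.3°.

|H| = 0.06524 (-23.7 dB), φ = 86.3°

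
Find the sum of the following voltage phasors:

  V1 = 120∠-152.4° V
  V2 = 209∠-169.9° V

Step 1 — Convert each phasor to rectangular form:
  V1 = 120·(cos(-152.4°) + j·sin(-152.4°)) = -106.3 - j55.6 V
  V2 = 209·(cos(-169.9°) + j·sin(-169.9°)) = -205.8 - j36.65 V
Step 2 — Sum components: V_total = -312.1 - j92.25 V.
Step 3 — Convert to polar: |V_total| = 325.5 V, ∠V_total = -163.5°.

V_total = 325.5∠-163.5° V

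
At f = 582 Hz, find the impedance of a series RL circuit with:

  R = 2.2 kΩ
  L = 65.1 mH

Step 1 — Angular frequency: ω = 2π·f = 2π·582 = 3657 rad/s.
Step 2 — Component impedances:
  R: Z = R = 2200 Ω
  L: Z = jωL = j·3657·0.0651 = 0 + j238.1 Ω
Step 3 — Series combination: Z_total = R + L = 2200 + j238.1 Ω = 2213∠6.2° Ω.

Z = 2200 + j238.1 Ω = 2213∠6.2° Ω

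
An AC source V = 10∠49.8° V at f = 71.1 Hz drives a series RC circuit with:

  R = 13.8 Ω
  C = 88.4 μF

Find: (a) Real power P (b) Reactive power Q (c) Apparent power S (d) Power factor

Step 1 — Angular frequency: ω = 2π·f = 2π·71.1 = 446.7 rad/s.
Step 2 — Component impedances:
  R: Z = R = 13.8 Ω
  C: Z = 1/(jωC) = -j/(ω·C) = 0 - j25.32 Ω
Step 3 — Series combination: Z_total = R + C = 13.8 - j25.32 Ω = 28.84∠-61.4° Ω.
Step 4 — Source phasor: V = 10∠49.8° V = 6.455 + j7.638 V.
Step 5 — Current: I = V / Z = -0.1255 + j0.3233 A = 0.3468∠111.2° A.
Step 6 — Complex power: S = V·I* = 1.659 - j3.045 VA.
Step 7 — Real power: P = Re(S) = 1.659 W.
Step 8 — Reactive power: Q = Im(S) = -3.045 VAR.
Step 9 — Apparent power: |S| = 3.468 VA.
Step 10 — Power factor: PF = P/|S| = 0.4785 (leading).

(a) P = 1.659 W  (b) Q = -3.045 VAR  (c) S = 3.468 VA  (d) PF = 0.4785 (leading)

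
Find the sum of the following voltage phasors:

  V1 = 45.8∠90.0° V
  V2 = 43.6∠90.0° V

Step 1 — Convert each phasor to rectangular form:
  V1 = 45.8·(cos(90.0°) + j·sin(90.0°)) = 0 + j45.8 V
  V2 = 43.6·(cos(90.0°) + j·sin(90.0°)) = 0 + j43.6 V
Step 2 — Sum components: V_total = 0 + j89.4 V.
Step 3 — Convert to polar: |V_total| = 89.4 V, ∠V_total = 90.0°.

V_total = 89.4∠90.0° V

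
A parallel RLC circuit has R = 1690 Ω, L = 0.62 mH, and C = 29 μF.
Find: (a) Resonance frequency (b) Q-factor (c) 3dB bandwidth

Step 1 — Resonance: ω₀ = 1/√(LC) = 1/√(0.00062·2.9e-05) = 7458 rad/s.
Step 2 — f₀ = ω₀/(2π) = 1187 Hz.
Step 3 — Parallel Q: Q = R/(ω₀L) = 1690/(7458·0.00062) = 365.5.
Step 4 — Bandwidth: Δω = ω₀/Q = 20.4 rad/s; BW = Δω/(2π) = 3.247 Hz.

(a) f₀ = 1187 Hz  (b) Q = 365.5  (c) BW = 3.247 Hz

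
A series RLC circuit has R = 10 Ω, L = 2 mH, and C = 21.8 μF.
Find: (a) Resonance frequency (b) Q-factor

Step 1 — Resonance condition Im(Z)=0 gives ω₀ = 1/√(LC).
Step 2 — ω₀ = 1/√(0.002·2.18e-05) = 4789 rad/s.
Step 3 — f₀ = ω₀/(2π) = 762.2 Hz.
Step 4 — Series Q: Q = ω₀L/R = 4789·0.002/10 = 0.9578.

(a) f₀ = 762.2 Hz  (b) Q = 0.9578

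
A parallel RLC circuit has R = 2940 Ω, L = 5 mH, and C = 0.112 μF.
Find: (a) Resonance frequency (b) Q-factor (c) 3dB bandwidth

Step 1 — Resonance: ω₀ = 1/√(LC) = 1/√(0.005·1.12e-07) = 4.226e+04 rad/s.
Step 2 — f₀ = ω₀/(2π) = 6726 Hz.
Step 3 — Parallel Q: Q = R/(ω₀L) = 2940/(4.226e+04·0.005) = 13.91.
Step 4 — Bandwidth: Δω = ω₀/Q = 3037 rad/s; BW = Δω/(2π) = 483.3 Hz.

(a) f₀ = 6726 Hz  (b) Q = 13.91  (c) BW = 483.3 Hz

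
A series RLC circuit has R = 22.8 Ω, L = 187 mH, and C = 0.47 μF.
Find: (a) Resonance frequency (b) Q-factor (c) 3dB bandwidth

Step 1 — Resonance condition Im(Z)=0 gives ω₀ = 1/√(LC).
Step 2 — ω₀ = 1/√(0.187·4.7e-07) = 3373 rad/s.
Step 3 — f₀ = ω₀/(2π) = 536.8 Hz.
Step 4 — Series Q: Q = ω₀L/R = 3373·0.187/22.8 = 27.67.
Step 5 — 3dB bandwidth: Δω = ω₀/Q = 121.9 rad/s; BW = Δω/(2π) = 19.4 Hz.

(a) f₀ = 536.8 Hz  (b) Q = 27.67  (c) BW = 19.4 Hz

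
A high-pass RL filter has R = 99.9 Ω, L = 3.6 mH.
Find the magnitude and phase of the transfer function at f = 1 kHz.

Step 1 — Angular frequency: ω = 2π·1000 = 6283 rad/s.
Step 2 — Transfer function: H(jω) = jωL/(R + jωL).
Step 3 — Numerator jωL = j·22.62; denominator R + jωL = 99.9 + j22.62.
Step 4 — H = 0.04877 + j0.2154.
Step 5 — Magnitude: |H| = 0.2208 (-13.1 dB); phase: φ = 77.2°.

|H| = 0.2208 (-13.1 dB), φ = 77.2°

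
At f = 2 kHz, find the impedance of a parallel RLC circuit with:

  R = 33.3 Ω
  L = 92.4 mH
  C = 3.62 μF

Step 1 — Angular frequency: ω = 2π·f = 2π·2000 = 1.257e+04 rad/s.
Step 2 — Component impedances:
  R: Z = R = 33.3 Ω
  L: Z = jωL = j·1.257e+04·0.0924 = 0 + j1161 Ω
  C: Z = 1/(jωC) = -j/(ω·C) = 0 - j21.98 Ω
Step 3 — Parallel combination: 1/Z_total = 1/R + 1/L + 1/C; Z_total = 10.38 - j15.42 Ω = 18.59∠-56.1° Ω.

Z = 10.38 - j15.42 Ω = 18.59∠-56.1° Ω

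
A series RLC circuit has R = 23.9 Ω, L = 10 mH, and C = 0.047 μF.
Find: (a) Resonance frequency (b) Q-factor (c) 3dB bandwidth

Step 1 — Resonance: ω₀ = 1/√(LC) = 1/√(0.01·4.7e-08) = 4.613e+04 rad/s.
Step 2 — f₀ = ω₀/(2π) = 7341 Hz.
Step 3 — Series Q: Q = ω₀L/R = 4.613e+04·0.01/23.9 = 19.3.
Step 4 — Bandwidth: Δω = ω₀/Q = 2390 rad/s; BW = Δω/(2π) = 380.4 Hz.

(a) f₀ = 7341 Hz  (b) Q = 19.3  (c) BW = 380.4 Hz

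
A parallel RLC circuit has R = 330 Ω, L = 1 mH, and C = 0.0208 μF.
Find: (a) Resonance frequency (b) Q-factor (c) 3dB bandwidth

Step 1 — Resonance: ω₀ = 1/√(LC) = 1/√(0.001·2.08e-08) = 2.193e+05 rad/s.
Step 2 — f₀ = ω₀/(2π) = 3.49e+04 Hz.
Step 3 — Parallel Q: Q = R/(ω₀L) = 330/(2.193e+05·0.001) = 1.505.
Step 4 — Bandwidth: Δω = ω₀/Q = 1.457e+05 rad/s; BW = Δω/(2π) = 2.319e+04 Hz.

(a) f₀ = 3.49e+04 Hz  (b) Q = 1.505  (c) BW = 2.319e+04 Hz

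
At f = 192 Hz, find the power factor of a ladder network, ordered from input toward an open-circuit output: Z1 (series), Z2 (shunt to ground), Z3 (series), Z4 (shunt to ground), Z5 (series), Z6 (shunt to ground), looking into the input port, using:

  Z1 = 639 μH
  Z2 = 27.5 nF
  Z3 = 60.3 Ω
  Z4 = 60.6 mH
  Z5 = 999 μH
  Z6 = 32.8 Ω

Step 1 — Angular frequency: ω = 2π·f = 2π·192 = 1206 rad/s.
Step 2 — Component impedances:
  Z1: Z = jωL = j·1206·0.000639 = 0 + j0.7709 Ω
  Z2: Z = 1/(jωC) = -j/(ω·C) = 0 - j3.014e+04 Ω
  Z3: Z = R = 60.3 Ω
  Z4: Z = jωL = j·1206·0.0606 = 0 + j73.11 Ω
  Z5: Z = jωL = j·1206·0.000999 = 0 + j1.205 Ω
  Z6: Z = R = 32.8 Ω
Step 3 — Ladder network (open output): work backward from the far end, alternating series and parallel combinations. Z_in = 86.94 + j13.44 Ω = 87.97∠8.8° Ω.
Step 4 — Power factor: PF = cos(φ) = Re(Z)/|Z| = 86.94/87.97 = 0.9883.
Step 5 — Type: Im(Z) = 13.44 ⇒ lagging (phase φ = 8.8°).

PF = 0.9883 (lagging, φ = 8.8°)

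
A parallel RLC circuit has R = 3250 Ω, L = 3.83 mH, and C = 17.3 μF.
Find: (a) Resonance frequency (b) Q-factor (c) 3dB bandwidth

Step 1 — Resonance: ω₀ = 1/√(LC) = 1/√(0.00383·1.73e-05) = 3885 rad/s.
Step 2 — f₀ = ω₀/(2π) = 618.3 Hz.
Step 3 — Parallel Q: Q = R/(ω₀L) = 3250/(3885·0.00383) = 218.4.
Step 4 — Bandwidth: Δω = ω₀/Q = 17.79 rad/s; BW = Δω/(2π) = 2.831 Hz.

(a) f₀ = 618.3 Hz  (b) Q = 218.4  (c) BW = 2.831 Hz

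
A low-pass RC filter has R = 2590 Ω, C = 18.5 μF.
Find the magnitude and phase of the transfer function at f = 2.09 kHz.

Step 1 — Angular frequency: ω = 2π·2090 = 1.313e+04 rad/s.
Step 2 — Transfer function: H(jω) = 1/(1 + jωRC).
Step 3 — Denominator: 1 + jωRC = 1 + j·1.313e+04·2590·1.85e-05 = 1 + j629.2.
Step 4 — H = 2.526e-06 - j0.001589.
Step 5 — Magnitude: |H| = 0.001589 (-56.0 dB); phase: φ = -89.9°.

|H| = 0.001589 (-56.0 dB), φ = -89.9°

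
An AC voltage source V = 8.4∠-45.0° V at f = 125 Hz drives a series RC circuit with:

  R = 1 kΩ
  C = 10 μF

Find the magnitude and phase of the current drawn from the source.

Step 1 — Angular frequency: ω = 2π·f = 2π·125 = 785.4 rad/s.
Step 2 — Component impedances:
  R: Z = R = 1000 Ω
  C: Z = 1/(jωC) = -j/(ω·C) = 0 - j127.3 Ω
Step 3 — Series combination: Z_total = R + C = 1000 - j127.3 Ω = 1008∠-7.3° Ω.
Step 4 — Source phasor: V = 8.4∠-45.0° V = 5.94 - j5.94 V.
Step 5 — Ohm's law: I = V / Z_total = (5.94 - j5.94) / (1000 - j127.3) = 0.006589 - j0.005101 A.
Step 6 — Convert to polar: |I| = 0.008333 A, ∠I = -37.7°.

I = 0.008333∠-37.7° A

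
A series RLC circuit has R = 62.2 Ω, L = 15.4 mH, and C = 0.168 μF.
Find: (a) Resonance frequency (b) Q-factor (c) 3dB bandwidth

Step 1 — Resonance condition Im(Z)=0 gives ω₀ = 1/√(LC).
Step 2 — ω₀ = 1/√(0.0154·1.68e-07) = 1.966e+04 rad/s.
Step 3 — f₀ = ω₀/(2π) = 3129 Hz.
Step 4 — Series Q: Q = ω₀L/R = 1.966e+04·0.0154/62.2 = 4.868.
Step 5 — 3dB bandwidth: Δω = ω₀/Q = 4039 rad/s; BW = Δω/(2π) = 642.8 Hz.

(a) f₀ = 3129 Hz  (b) Q = 4.868  (c) BW = 642.8 Hz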